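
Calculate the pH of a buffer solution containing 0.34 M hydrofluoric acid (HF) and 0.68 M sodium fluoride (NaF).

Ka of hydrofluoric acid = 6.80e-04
pH = 3.47

pKa = -log(6.80e-04) = 3.17. pH = pKa + log([A⁻]/[HA]) = 3.17 + log(0.68/0.34)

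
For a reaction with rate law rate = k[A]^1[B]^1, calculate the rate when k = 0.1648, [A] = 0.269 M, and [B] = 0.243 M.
0.01077 M/s

rate = k·[A]^1·[B]^1 = 0.1648·(0.269)^1·(0.243)^1 = 0.1648·0.269·0.243 = 0.01077 M/s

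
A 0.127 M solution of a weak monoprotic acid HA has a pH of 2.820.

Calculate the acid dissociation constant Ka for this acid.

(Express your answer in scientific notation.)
K_a = 1.83e-05

[H⁺] = 10^(−pH) = 10^(−2.820) = 1.514e-03 M. For HA ⇌ H⁺ + A⁻, Ka = x²/(C − x) = (1.514e-03)²/(0.127 − 1.514e-03) = 1.83e-05.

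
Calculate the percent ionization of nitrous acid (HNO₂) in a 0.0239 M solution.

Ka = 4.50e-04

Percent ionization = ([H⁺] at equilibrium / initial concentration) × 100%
Percent ionization = 12.8%

Let x = [H⁺]. Ka = x²/(C - x) ⇒ x² + (4.50e-04)x - (4.50e-04)(0.0239) = 0. x = 3.0622e-03. Percent = (3.0622e-03/0.0239) × 100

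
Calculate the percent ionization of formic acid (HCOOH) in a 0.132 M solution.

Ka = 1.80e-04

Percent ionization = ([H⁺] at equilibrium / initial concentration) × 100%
Percent ionization = 3.63%

Let x = [H⁺]. Ka = x²/(C - x) ⇒ x² + (1.80e-04)x - (1.80e-04)(0.132) = 0. x = 4.7853e-03. Percent = (4.7853e-03/0.132) × 100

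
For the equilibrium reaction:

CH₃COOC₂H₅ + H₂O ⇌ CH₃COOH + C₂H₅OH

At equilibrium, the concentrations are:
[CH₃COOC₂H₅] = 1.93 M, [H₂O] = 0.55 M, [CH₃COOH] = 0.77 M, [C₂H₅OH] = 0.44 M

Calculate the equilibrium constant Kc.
K_c = 0.3192

Kc = ([CH₃COOH] × [C₂H₅OH]) / ([CH₃COOC₂H₅] × [H₂O])
   = ((0.77)·(0.44)) / ((1.93)·(0.55))
   = 0.3388 / 1.0615 = 0.3192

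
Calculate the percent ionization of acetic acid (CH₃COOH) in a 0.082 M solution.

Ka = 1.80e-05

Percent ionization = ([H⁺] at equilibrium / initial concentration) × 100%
Percent ionization = 1.47%

Let x = [H⁺]. Ka = x²/(C - x) ⇒ x² + (1.80e-05)x - (1.80e-05)(0.082) = 0. x = 1.2059e-03. Percent = (1.2059e-03/0.082) × 100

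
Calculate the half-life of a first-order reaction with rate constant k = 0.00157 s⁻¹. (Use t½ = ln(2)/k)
441.50 s

t½ = ln(2)/k = 0.6931/0.00157 = 441.50 s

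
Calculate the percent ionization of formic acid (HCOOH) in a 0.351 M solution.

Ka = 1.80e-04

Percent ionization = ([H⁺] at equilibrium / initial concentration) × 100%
Percent ionization = 2.24%

Let x = [H⁺]. Ka = x²/(C - x) ⇒ x² + (1.80e-04)x - (1.80e-04)(0.351) = 0. x = 7.8591e-03. Percent = (7.8591e-03/0.351) × 100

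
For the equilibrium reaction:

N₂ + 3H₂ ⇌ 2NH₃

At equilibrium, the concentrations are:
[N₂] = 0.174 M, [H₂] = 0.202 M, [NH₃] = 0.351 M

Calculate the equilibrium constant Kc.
K_c = 85.9035

Kc = ([NH₃]^2) / ([N₂] × [H₂]^3)
   = ((0.351)^2) / ((0.174)·(0.202)^3)
   = 0.1232 / 0.0014342 = 85.9035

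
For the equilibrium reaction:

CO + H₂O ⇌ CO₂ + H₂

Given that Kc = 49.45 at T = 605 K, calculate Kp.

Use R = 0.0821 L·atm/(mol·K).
K_p = 49.4500

Δn = (moles gaseous products) − (moles gaseous reactants) = 0
T = 605 K; RT = 0.0821 × 605 = 49.6705
Kp = Kc·(RT)^Δn = 49.45 × (49.6705)^0 = 49.45 × 1 = 49.4500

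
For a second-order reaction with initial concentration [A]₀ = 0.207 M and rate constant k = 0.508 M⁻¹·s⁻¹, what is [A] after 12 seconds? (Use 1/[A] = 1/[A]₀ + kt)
0.0915 M

1/[A] = 1/[A]₀ + k·t = 1/0.207 + (0.508)·(12) = 4.8309 + 6.0960 = 10.9269
[A] = 1/10.9269 = 0.0915 M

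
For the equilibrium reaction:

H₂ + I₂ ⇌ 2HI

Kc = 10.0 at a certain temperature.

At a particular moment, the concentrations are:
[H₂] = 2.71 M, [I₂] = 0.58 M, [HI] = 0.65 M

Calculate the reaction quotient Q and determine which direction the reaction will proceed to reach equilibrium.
Q = 0.269, Q < K, reaction proceeds forward (toward products)

Q = ([HI]^2) / ([H₂] × [I₂])
  = ((0.65)^2) / ((2.71)·(0.58)) = 0.4225/1.5718 = 0.2688
Since Q = 0.2688 < Kc = 10.0, the reaction proceeds forward (toward products) to reach equilibrium.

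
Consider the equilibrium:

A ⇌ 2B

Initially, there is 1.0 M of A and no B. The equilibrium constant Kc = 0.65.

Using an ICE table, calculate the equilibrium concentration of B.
[B] = 0.660 M

ICE: [A] = 1.0 − x, [B] = 2x.
Kc = (2x)²/(1.0 − x) = 0.65 ⇒ 4x² + 0.65x − 0.65 = 0.
x = (−0.65 + √(0.65² + 4·4·0.65))/(2·4) = (−0.65 + √10.822)/8 = 0.32997.
[B] = 2x = 0.660 M.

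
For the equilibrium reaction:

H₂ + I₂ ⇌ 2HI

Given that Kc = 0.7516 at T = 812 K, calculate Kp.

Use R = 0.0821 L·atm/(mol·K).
K_p = 0.7516

Δn = (moles gaseous products) − (moles gaseous reactants) = 0
T = 812 K; RT = 0.0821 × 812 = 66.6652
Kp = Kc·(RT)^Δn = 0.7516 × (66.6652)^0 = 0.7516 × 1 = 0.7516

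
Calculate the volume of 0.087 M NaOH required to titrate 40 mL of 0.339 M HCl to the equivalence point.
V_{base} = 155.9 mL

At equivalence: moles acid = moles base.
moles HCl = 0.339 M × 0.04 L = 0.01356 mol
V_NaOH = 0.01356 mol ÷ 0.087 M = 0.1559 L = 155.9 mL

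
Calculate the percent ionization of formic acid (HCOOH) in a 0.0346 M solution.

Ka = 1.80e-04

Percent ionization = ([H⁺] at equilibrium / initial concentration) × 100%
Percent ionization = 6.96%

Let x = [H⁺]. Ka = x²/(C - x) ⇒ x² + (1.80e-04)x - (1.80e-04)(0.0346) = 0. x = 2.4072e-03. Percent = (2.4072e-03/0.0346) × 100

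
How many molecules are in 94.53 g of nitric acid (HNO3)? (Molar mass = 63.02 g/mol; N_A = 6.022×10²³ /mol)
Moles = 94.53 g ÷ 63.02 g/mol = 1.5 mol
Molecules = 1.5 mol × 6.022×10²³ /mol = 9.033e+23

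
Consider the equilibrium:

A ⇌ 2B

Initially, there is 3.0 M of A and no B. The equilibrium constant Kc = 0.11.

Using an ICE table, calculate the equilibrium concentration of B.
[B] = 0.548 M

ICE: [A] = 3.0 − x, [B] = 2x.
Kc = (2x)²/(3.0 − x) = 0.11 ⇒ 4x² + 0.11x − 0.33 = 0.
x = (−0.11 + √(0.11² + 4·4·0.33))/(2·4) = (−0.11 + √5.2921)/8 = 0.27381.
[B] = 2x = 0.548 M.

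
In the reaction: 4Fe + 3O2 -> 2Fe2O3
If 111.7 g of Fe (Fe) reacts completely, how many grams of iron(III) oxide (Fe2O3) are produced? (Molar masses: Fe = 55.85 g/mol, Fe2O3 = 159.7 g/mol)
Moles of Fe = 111.7 g ÷ 55.85 g/mol = 2 mol
Mole ratio: 2 mol Fe2O3 / 4 mol Fe
Moles of Fe2O3 = 2 × (2/4) = 1 mol
Mass of Fe2O3 = 1 mol × 159.7 g/mol = 159.7 g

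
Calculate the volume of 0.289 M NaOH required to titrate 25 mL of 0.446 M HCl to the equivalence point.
V_{base} = 38.6 mL

At equivalence: moles acid = moles base.
moles HCl = 0.446 M × 0.025 L = 0.01115 mol
V_NaOH = 0.01115 mol ÷ 0.289 M = 0.03858 L = 38.6 mL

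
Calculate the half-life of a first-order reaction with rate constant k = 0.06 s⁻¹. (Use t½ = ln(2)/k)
11.55 s

t½ = ln(2)/k = 0.6931/0.06 = 11.55 s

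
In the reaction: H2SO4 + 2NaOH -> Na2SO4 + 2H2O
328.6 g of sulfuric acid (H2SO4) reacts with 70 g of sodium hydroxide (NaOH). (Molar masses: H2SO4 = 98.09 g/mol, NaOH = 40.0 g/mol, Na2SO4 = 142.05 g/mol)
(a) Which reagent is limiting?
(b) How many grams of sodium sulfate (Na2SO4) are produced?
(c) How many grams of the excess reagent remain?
(a) NaOH, (b) 124.3 g, (c) 242.8 g

Moles of H2SO4 = 328.6 g ÷ 98.09 g/mol = 3.34998 mol
Moles of NaOH = 70 g ÷ 40.0 g/mol = 1.75 mol
Moles ÷ coefficient: H2SO4: 3.34998/1 = 3.35, NaOH: 1.75/2 = 0.875
(a) NaOH has the smaller value, so NaOH is the limiting reagent.
(b) Moles of Na2SO4 = 1.75 mol NaOH × (1/2) = 0.875 mol; mass = 0.875 mol × 142.05 g/mol = 124.3 g
(c) H2SO4 consumed = 1.75 × (1/2) = 0.875 mol; remaining = 3.34998 − 0.875 = 2.47498 mol; mass = 2.47498 mol × 98.09 g/mol = 242.8 g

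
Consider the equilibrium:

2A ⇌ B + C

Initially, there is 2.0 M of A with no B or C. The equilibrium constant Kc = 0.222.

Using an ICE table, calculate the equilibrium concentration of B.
[B] = 0.485 M

ICE: [A] = 2.0 − 2x, [B] = [C] = x.
Kc = x²/(2.0 − 2x)² = 0.222 ⇒ √Kc = x/(2.0 − 2x).
x = √0.222·2.0/(1 + 2√0.222) = 0.47117·2.0/1.9423 = 0.48516.
[B] = x = 0.485 M.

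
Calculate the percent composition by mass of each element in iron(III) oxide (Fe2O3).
Fe: 69.94%, O: 30.06%

Molar mass of Fe2O3 = 159.7 g/mol
% Fe = (2 × 55.85) / 159.7 × 100% = 111.7 / 159.7 × 100% = 69.94%
% O = (3 × 16.0) / 159.7 × 100% = 48 / 159.7 × 100% = 30.06%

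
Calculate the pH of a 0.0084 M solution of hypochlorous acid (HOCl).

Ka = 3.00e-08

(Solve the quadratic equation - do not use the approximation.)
pH = 4.80

x² + Ka×x - Ka×C = 0. Using quadratic formula: [H⁺] = 1.5860e-05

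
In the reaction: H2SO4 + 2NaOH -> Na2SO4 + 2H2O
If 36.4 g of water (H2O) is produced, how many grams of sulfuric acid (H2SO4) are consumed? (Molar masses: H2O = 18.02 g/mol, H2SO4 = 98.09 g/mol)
Moles of H2O = 36.4 g ÷ 18.02 g/mol = 2.01998 mol
Mole ratio: 1 mol H2SO4 / 2 mol H2O
Moles of H2SO4 = 2.01998 × (1/2) = 1.00999 mol
Mass of H2SO4 = 1.00999 mol × 98.09 g/mol = 99.07 g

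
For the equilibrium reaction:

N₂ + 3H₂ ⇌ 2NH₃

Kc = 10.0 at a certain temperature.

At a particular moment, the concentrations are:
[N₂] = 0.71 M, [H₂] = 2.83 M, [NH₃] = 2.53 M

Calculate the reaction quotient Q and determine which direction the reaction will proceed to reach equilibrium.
Q = 0.398, Q < K, reaction proceeds forward (toward products)

Q = ([NH₃]^2) / ([N₂] × [H₂]^3)
  = ((2.53)^2) / ((0.71)·(2.83)^3) = 6.4009/16.092 = 0.3978
Since Q = 0.3978 < Kc = 10.0, the reaction proceeds forward (toward products) to reach equilibrium.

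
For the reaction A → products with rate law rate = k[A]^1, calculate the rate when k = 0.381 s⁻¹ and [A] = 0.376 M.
0.1433 M/s

rate = k·[A]^1 = 0.381·(0.376)^1 = 0.381·0.376 = 0.1433 M/s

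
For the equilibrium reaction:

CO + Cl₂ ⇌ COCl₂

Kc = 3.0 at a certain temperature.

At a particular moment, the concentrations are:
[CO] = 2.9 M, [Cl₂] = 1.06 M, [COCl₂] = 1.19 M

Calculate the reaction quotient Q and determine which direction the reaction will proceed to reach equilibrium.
Q = 0.387, Q < K, reaction proceeds forward (toward products)

Q = ([COCl₂]) / ([CO] × [Cl₂])
  = ((1.19)) / ((2.9)·(1.06)) = 1.19/3.074 = 0.3871
Since Q = 0.3871 < Kc = 3.0, the reaction proceeds forward (toward products) to reach equilibrium.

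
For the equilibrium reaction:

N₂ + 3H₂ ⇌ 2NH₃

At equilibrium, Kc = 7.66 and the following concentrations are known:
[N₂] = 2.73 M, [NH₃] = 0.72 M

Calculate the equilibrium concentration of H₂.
[H₂] = 0.2916 M

Kc = ([NH₃]^2) / ([N₂] × [H₂]^3) = 7.66
[H₂]^3 = (product terms)/(Kc · other reactant terms) = 0.5184 / (7.66 · 2.73) = 0.02479
[H₂] = (0.02479)^(1/3) = 0.2916 M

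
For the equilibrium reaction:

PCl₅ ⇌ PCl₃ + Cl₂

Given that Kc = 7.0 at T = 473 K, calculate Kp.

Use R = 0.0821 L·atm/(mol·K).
K_p = 271.8331

Δn = (moles gaseous products) − (moles gaseous reactants) = 1
T = 473 K; RT = 0.0821 × 473 = 38.8333
Kp = Kc·(RT)^Δn = 7.0 × (38.8333)^1 = 7.0 × 38.8333 = 271.8331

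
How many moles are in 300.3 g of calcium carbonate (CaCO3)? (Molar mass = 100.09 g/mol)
Moles = 300.3 g ÷ 100.09 g/mol = 3 mol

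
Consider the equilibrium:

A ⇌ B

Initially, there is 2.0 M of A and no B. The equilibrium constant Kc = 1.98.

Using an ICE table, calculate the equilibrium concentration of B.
[B] = 1.329 M

ICE: [A] = 2.0 − x, [B] = x.
Kc = x/(2.0 − x) = 1.98 ⇒ x = 1.98·2.0/(1 + 1.98) = 3.96/2.98 = 1.329.
[B] = x = 1.329 M.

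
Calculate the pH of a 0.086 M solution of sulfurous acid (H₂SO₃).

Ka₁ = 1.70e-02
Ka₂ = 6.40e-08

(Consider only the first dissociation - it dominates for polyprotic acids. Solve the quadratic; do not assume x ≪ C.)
pH = 1.51

x² + Ka₁·x − Ka₁·C = 0 with Ka₁ = 1.70e-02, C = 0.086.
x = (−Ka₁ + √(Ka₁² + 4·Ka₁·C))/2 = 3.0670e-02 M, so pH = 1.51.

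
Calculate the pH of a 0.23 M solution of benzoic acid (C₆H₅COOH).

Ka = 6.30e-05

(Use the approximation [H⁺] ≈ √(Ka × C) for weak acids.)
pH = 2.42

[H⁺] = √(Ka × C) = √(6.30e-05 × 0.23) = 3.8066e-03. pH = -log(3.8066e-03)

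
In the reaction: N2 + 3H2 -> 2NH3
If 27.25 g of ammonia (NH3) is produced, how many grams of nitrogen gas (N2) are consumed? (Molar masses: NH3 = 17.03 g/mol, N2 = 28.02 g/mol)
Moles of NH3 = 27.25 g ÷ 17.03 g/mol = 1.60012 mol
Mole ratio: 1 mol N2 / 2 mol NH3
Moles of N2 = 1.60012 × (1/2) = 0.800059 mol
Mass of N2 = 0.800059 mol × 28.02 g/mol = 22.42 g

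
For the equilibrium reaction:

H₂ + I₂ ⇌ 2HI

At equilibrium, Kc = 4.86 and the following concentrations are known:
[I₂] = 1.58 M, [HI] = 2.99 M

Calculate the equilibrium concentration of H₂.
[H₂] = 1.1643 M

Kc = ([HI]^2) / ([H₂] × [I₂]) = 4.86
[H₂]^1 = (product terms)/(Kc · other reactant terms) = 8.9401 / (4.86 · 1.58) = 1.1643
[H₂] = 1.1643 M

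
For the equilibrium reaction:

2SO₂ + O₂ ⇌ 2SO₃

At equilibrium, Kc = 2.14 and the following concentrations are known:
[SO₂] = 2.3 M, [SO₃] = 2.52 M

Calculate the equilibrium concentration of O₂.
[O₂] = 0.5610 M

Kc = ([SO₃]^2) / ([SO₂]^2 × [O₂]) = 2.14
[O₂]^1 = (product terms)/(Kc · other reactant terms) = 6.3504 / (2.14 · 5.29) = 0.56096
[O₂] = 0.5610 M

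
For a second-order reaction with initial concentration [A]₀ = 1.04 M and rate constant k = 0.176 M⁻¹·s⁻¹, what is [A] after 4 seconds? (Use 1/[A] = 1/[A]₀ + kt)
0.6004 M

1/[A] = 1/[A]₀ + k·t = 1/1.04 + (0.176)·(4) = 0.9615 + 0.7040 = 1.6655
[A] = 1/1.6655 = 0.6004 M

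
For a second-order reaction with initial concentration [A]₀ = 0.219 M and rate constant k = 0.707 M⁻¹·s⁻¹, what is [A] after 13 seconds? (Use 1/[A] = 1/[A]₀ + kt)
0.0727 M

1/[A] = 1/[A]₀ + k·t = 1/0.219 + (0.707)·(13) = 4.5662 + 9.1910 = 13.7572
[A] = 1/13.7572 = 0.0727 M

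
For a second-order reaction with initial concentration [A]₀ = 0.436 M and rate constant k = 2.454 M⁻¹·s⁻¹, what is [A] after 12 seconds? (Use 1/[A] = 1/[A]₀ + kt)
0.0315 M

1/[A] = 1/[A]₀ + k·t = 1/0.436 + (2.454)·(12) = 2.2936 + 29.4480 = 31.7416
[A] = 1/31.7416 = 0.0315 M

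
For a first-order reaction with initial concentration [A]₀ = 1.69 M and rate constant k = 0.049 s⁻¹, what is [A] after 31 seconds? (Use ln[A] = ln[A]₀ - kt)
0.3700 M

ln[A] = ln[A]₀ - k·t = ln(1.69) - (0.049)·(31) = 0.5247 - 1.5190 = -0.9943
[A] = e^(-0.9943) = 0.3700 M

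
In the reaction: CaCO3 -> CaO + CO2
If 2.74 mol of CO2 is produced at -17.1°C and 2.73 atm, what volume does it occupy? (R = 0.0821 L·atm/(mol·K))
T = -17.1°C + 273.15 = 256.05 K
V = nRT/P = (2.74 × 0.0821 × 256.05) / 2.73
V = 21.10 L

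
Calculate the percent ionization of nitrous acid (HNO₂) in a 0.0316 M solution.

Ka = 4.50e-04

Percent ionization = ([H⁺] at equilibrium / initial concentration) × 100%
Percent ionization = 11.2%

Let x = [H⁺]. Ka = x²/(C - x) ⇒ x² + (4.50e-04)x - (4.50e-04)(0.0316) = 0. x = 3.5526e-03. Percent = (3.5526e-03/0.0316) × 100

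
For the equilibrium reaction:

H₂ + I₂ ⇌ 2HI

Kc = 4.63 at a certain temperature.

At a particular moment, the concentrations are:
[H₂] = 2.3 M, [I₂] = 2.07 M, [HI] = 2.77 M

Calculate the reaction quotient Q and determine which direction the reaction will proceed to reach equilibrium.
Q = 1.612, Q < K, reaction proceeds forward (toward products)

Q = ([HI]^2) / ([H₂] × [I₂])
  = ((2.77)^2) / ((2.3)·(2.07)) = 7.6729/4.761 = 1.612
Since Q = 1.612 < Kc = 4.63, the reaction proceeds forward (toward products) to reach equilibrium.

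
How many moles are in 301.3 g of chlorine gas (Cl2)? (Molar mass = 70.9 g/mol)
Moles = 301.3 g ÷ 70.9 g/mol = 4.25 mol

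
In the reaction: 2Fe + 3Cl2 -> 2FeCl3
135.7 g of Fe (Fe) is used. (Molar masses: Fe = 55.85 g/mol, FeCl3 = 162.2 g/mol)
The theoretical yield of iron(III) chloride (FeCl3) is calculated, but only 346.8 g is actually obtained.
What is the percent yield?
Moles of Fe = 135.7 g ÷ 55.85 g/mol = 2.42972 mol
Mole ratio: 2 mol FeCl3 / 2 mol Fe
Moles of FeCl3 = 2.42972 × (2/2) = 2.42972 mol
Theoretical yield = 2.42972 mol × 162.2 g/mol = 394.1 g
Actual yield = 346.8 g
Percent yield = (346.8 / 394.1) × 100% = 88.0%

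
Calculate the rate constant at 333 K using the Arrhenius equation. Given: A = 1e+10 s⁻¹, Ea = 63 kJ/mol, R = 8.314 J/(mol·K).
1.31e+00 s⁻¹

k = A·exp(-Ea/(R·T)) = 1e+10·exp(-63000/(8.314·333)) = 1e+10·exp(-22.7555) = 1e+10·1.3104e-10 = 1.31e+00 s⁻¹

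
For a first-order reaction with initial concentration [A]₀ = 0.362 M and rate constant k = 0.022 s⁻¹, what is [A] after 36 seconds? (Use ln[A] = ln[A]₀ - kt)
0.1640 M

ln[A] = ln[A]₀ - k·t = ln(0.362) - (0.022)·(36) = -1.0161 - 0.7920 = -1.8081
[A] = e^(-1.8081) = 0.1640 M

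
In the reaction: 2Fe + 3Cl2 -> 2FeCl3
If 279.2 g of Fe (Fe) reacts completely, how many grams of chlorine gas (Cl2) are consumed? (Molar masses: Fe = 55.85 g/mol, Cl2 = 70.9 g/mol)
Moles of Fe = 279.2 g ÷ 55.85 g/mol = 4.9991 mol
Mole ratio: 3 mol Cl2 / 2 mol Fe
Moles of Cl2 = 4.9991 × (3/2) = 7.49866 mol
Mass of Cl2 = 7.49866 mol × 70.9 g/mol = 531.7 g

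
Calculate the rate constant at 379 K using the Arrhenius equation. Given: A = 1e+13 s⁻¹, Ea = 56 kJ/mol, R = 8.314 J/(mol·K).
1.91e+05 s⁻¹

k = A·exp(-Ea/(R·T)) = 1e+13·exp(-56000/(8.314·379)) = 1e+13·exp(-17.7721) = 1e+13·1.9128e-08 = 1.91e+05 s⁻¹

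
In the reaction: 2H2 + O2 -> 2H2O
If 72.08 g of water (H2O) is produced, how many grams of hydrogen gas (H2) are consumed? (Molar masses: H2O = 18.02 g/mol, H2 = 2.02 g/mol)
Moles of H2O = 72.08 g ÷ 18.02 g/mol = 4 mol
Mole ratio: 2 mol H2 / 2 mol H2O
Moles of H2 = 4 × (2/2) = 4 mol
Mass of H2 = 4 mol × 2.02 g/mol = 8.08 g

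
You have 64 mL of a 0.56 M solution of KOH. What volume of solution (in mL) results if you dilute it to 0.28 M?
Using M₁V₁ = M₂V₂:
0.56 × 64 = 0.28 × V₂
V₂ = (0.56 × 64) / 0.28 = 128 mL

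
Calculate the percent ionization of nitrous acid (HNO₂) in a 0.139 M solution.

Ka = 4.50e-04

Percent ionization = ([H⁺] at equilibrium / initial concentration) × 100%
Percent ionization = 5.53%

Let x = [H⁺]. Ka = x²/(C - x) ⇒ x² + (4.50e-04)x - (4.50e-04)(0.139) = 0. x = 7.6871e-03. Percent = (7.6871e-03/0.139) × 100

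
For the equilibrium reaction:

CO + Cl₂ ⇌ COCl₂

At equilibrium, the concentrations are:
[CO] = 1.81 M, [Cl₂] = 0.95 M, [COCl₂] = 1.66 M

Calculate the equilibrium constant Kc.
K_c = 0.9654

Kc = ([COCl₂]) / ([CO] × [Cl₂])
   = ((1.66)) / ((1.81)·(0.95))
   = 1.66 / 1.7195 = 0.9654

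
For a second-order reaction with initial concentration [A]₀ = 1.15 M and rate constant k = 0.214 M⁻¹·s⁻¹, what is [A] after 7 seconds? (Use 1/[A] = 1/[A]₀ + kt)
0.4224 M

1/[A] = 1/[A]₀ + k·t = 1/1.15 + (0.214)·(7) = 0.8696 + 1.4980 = 2.3676
[A] = 1/2.3676 = 0.4224 M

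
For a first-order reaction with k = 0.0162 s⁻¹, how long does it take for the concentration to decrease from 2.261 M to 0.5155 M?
91.26 s

From ln[A] = ln[A]₀ - k·t: t = ln([A]₀/[A])/k = ln(2.261/0.5155)/0.0162 = ln(4.3860)/0.0162 = 1.4784/0.0162 = 91.26 s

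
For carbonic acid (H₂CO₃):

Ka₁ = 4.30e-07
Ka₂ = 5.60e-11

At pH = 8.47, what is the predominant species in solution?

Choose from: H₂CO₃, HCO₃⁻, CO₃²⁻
HCO₃⁻

pKa1 = 6.37, pKa2 = 10.25. Each pKa is the crossover between adjacent species; pH = 8.47 lies in the region where HCO₃⁻ predominates.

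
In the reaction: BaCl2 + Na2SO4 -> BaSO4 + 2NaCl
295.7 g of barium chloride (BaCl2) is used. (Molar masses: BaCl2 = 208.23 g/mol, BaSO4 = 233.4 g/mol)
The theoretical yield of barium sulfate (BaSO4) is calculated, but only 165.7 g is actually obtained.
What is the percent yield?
Moles of BaCl2 = 295.7 g ÷ 208.23 g/mol = 1.42006 mol
Mole ratio: 1 mol BaSO4 / 1 mol BaCl2
Moles of BaSO4 = 1.42006 × (1/1) = 1.42006 mol
Theoretical yield = 1.42006 mol × 233.4 g/mol = 331.44 g
Actual yield = 165.7 g
Percent yield = (165.7 / 331.44) × 100% = 50.0%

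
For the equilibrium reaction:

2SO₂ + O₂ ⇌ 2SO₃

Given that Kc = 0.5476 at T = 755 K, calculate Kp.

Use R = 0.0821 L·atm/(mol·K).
K_p = 0.0088

Δn = (moles gaseous products) − (moles gaseous reactants) = -1
T = 755 K; RT = 0.0821 × 755 = 61.9855
Kp = Kc·(RT)^Δn = 0.5476 × (61.9855)^-1 = 0.5476 × 0.0161328 = 0.0088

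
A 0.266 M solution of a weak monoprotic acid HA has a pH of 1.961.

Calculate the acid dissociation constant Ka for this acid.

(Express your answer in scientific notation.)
K_a = 4.69e-04

[H⁺] = 10^(−pH) = 10^(−1.961) = 1.094e-02 M. For HA ⇌ H⁺ + A⁻, Ka = x²/(C − x) = (1.094e-02)²/(0.266 − 1.094e-02) = 4.69e-04.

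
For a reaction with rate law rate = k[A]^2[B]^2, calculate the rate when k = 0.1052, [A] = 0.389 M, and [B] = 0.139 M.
0.0003076 M/s

rate = k·[A]^2·[B]^2 = 0.1052·(0.389)^2·(0.139)^2 = 0.1052·0.151321·0.019321 = 0.0003076 M/s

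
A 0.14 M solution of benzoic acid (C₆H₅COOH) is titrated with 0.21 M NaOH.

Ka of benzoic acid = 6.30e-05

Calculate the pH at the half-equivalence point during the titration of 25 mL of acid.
pH = pKa = 4.20

At the half-equivalence point, [HA] = [A⁻], so by Henderson–Hasselbalch pH = pKa + log(1) = pKa.
pKa = −log(6.30e-05) = 4.20.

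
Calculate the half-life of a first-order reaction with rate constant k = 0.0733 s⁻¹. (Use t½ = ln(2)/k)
9.46 s

t½ = ln(2)/k = 0.6931/0.0733 = 9.46 s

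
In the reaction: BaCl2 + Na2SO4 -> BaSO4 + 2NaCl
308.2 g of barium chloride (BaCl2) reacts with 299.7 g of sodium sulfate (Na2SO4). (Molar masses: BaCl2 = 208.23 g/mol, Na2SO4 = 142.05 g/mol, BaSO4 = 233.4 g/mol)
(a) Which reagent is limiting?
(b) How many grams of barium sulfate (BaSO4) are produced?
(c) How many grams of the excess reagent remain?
(a) BaCl2, (b) 345.5 g, (c) 89.45 g

Moles of BaCl2 = 308.2 g ÷ 208.23 g/mol = 1.48009 mol
Moles of Na2SO4 = 299.7 g ÷ 142.05 g/mol = 2.10982 mol
Moles ÷ coefficient: BaCl2: 1.48009/1 = 1.48, Na2SO4: 2.10982/1 = 2.11
(a) BaCl2 has the smaller value, so BaCl2 is the limiting reagent.
(b) Moles of BaSO4 = 1.48009 mol BaCl2 × (1/1) = 1.48009 mol; mass = 1.48009 mol × 233.4 g/mol = 345.5 g
(c) Na2SO4 consumed = 1.48009 × (1/1) = 1.48009 mol; remaining = 2.10982 − 1.48009 = 0.629726 mol; mass = 0.629726 mol × 142.05 g/mol = 89.45 g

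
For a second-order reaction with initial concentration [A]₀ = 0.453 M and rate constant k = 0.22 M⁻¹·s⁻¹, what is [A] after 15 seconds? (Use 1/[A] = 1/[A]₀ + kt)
0.1816 M

1/[A] = 1/[A]₀ + k·t = 1/0.453 + (0.22)·(15) = 2.2075 + 3.3000 = 5.5075
[A] = 1/5.5075 = 0.1816 M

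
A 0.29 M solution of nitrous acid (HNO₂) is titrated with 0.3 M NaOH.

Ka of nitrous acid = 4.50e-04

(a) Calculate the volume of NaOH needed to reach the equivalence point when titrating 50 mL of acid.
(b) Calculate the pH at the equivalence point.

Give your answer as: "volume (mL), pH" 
V = 48.3 mL, pH = 8.26

(a) At equivalence: moles acid = moles base.
moles acid = 0.29 × 0.05 = 0.0145 mol; V_NaOH = 0.0145/0.3 = 0.04833 L = 48.3 mL.
(b) At equivalence, all acid → conjugate base A⁻ at [A⁻] = 0.0145/0.09833 = 0.1475 M.
Kb = Kw/Ka = 1.0e-14/4.50e-04 = 2.222e-11; [OH⁻] = √(Kb·[A⁻]) = 1.810e-06; pOH = 5.74; pH = 14 − pOH = 8.26.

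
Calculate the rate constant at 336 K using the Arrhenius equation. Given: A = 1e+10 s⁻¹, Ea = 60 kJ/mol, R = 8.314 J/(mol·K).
4.70e+00 s⁻¹

k = A·exp(-Ea/(R·T)) = 1e+10·exp(-60000/(8.314·336)) = 1e+10·exp(-21.4784) = 1e+10·4.6995e-10 = 4.70e+00 s⁻¹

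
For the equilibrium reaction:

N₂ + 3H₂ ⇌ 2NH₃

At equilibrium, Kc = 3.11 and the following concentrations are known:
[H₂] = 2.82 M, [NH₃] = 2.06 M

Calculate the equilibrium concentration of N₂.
[N₂] = 0.0608 M

Kc = ([NH₃]^2) / ([N₂] × [H₂]^3) = 3.11
[N₂]^1 = (product terms)/(Kc · other reactant terms) = 4.2436 / (3.11 · 22.426) = 0.060845
[N₂] = 0.0608 M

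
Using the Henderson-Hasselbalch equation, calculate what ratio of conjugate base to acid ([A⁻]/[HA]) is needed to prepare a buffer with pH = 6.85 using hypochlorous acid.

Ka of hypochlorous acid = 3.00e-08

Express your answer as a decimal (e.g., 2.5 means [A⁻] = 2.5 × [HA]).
[A⁻]/[HA] = 0.212

pKa = −log(3.00e-08) = 7.5229. pH = pKa + log([A⁻]/[HA]). 6.85 = 7.5229 + log(ratio). log(ratio) = 6.85 − 7.5229 = -0.6729. ratio = 10^(-0.6729) = 0.212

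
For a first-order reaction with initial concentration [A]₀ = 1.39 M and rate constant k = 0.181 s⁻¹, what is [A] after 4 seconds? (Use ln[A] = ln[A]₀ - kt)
0.6739 M

ln[A] = ln[A]₀ - k·t = ln(1.39) - (0.181)·(4) = 0.3293 - 0.7240 = -0.3947
[A] = e^(-0.3947) = 0.6739 M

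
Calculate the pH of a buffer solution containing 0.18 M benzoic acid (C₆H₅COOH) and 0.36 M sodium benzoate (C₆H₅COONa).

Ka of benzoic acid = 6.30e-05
pH = 4.50

pKa = -log(6.30e-05) = 4.20. pH = pKa + log([A⁻]/[HA]) = 4.20 + log(0.36/0.18)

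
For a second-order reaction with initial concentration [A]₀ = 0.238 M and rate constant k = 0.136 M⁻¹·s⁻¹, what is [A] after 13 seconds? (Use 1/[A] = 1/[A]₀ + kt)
0.1675 M

1/[A] = 1/[A]₀ + k·t = 1/0.238 + (0.136)·(13) = 4.2017 + 1.7680 = 5.9697
[A] = 1/5.9697 = 0.1675 M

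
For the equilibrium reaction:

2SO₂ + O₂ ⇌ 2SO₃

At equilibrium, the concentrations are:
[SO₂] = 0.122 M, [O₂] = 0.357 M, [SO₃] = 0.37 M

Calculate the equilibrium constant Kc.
K_c = 25.7641

Kc = ([SO₃]^2) / ([SO₂]^2 × [O₂])
   = ((0.37)^2) / ((0.122)^2·(0.357))
   = 0.1369 / 0.0053136 = 25.7641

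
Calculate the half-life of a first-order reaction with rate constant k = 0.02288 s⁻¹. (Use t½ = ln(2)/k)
30.29 s

t½ = ln(2)/k = 0.6931/0.02288 = 30.29 s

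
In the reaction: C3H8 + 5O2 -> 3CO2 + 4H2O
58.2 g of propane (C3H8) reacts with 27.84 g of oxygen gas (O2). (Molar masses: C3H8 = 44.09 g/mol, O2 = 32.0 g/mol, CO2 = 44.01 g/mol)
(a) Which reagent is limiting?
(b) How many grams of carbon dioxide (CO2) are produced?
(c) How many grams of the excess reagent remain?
(a) O2, (b) 22.97 g, (c) 50.53 g

Moles of C3H8 = 58.2 g ÷ 44.09 g/mol = 1.32003 mol
Moles of O2 = 27.84 g ÷ 32.0 g/mol = 0.87 mol
Moles ÷ coefficient: C3H8: 1.32003/1 = 1.32, O2: 0.87/5 = 0.174
(a) O2 has the smaller value, so O2 is the limiting reagent.
(b) Moles of CO2 = 0.87 mol O2 × (3/5) = 0.522 mol; mass = 0.522 mol × 44.01 g/mol = 22.97 g
(c) C3H8 consumed = 0.87 × (1/5) = 0.174 mol; remaining = 1.32003 − 0.174 = 1.14603 mol; mass = 1.14603 mol × 44.09 g/mol = 50.53 g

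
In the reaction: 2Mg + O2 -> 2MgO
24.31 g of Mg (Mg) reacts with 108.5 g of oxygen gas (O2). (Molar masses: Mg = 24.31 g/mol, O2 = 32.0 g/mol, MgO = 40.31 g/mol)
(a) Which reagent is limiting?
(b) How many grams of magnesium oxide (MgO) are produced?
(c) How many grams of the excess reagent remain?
(a) Mg, (b) 40.31 g, (c) 92.5 g

Moles of Mg = 24.31 g ÷ 24.31 g/mol = 1 mol
Moles of O2 = 108.5 g ÷ 32.0 g/mol = 3.39062 mol
Moles ÷ coefficient: Mg: 1/2 = 0.5, O2: 3.39062/1 = 3.391
(a) Mg has the smaller value, so Mg is the limiting reagent.
(b) Moles of MgO = 1 mol Mg × (2/2) = 1 mol; mass = 1 mol × 40.31 g/mol = 40.31 g
(c) O2 consumed = 1 × (1/2) = 0.5 mol; remaining = 3.39062 − 0.5 = 2.89062 mol; mass = 2.89062 mol × 32.0 g/mol = 92.5 g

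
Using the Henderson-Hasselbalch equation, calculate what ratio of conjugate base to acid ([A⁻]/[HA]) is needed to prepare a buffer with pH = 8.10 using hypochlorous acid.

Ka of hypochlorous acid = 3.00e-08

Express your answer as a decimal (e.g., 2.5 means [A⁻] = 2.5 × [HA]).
[A⁻]/[HA] = 3.777

pKa = −log(3.00e-08) = 7.5229. pH = pKa + log([A⁻]/[HA]). 8.10 = 7.5229 + log(ratio). log(ratio) = 8.10 − 7.5229 = 0.5771. ratio = 10^(0.5771) = 3.777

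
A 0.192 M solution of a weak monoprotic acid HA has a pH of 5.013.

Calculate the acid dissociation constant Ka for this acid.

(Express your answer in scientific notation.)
K_a = 4.91e-10

[H⁺] = 10^(−pH) = 10^(−5.013) = 9.705e-06 M. For HA ⇌ H⁺ + A⁻, Ka = x²/(C − x) = (9.705e-06)²/(0.192 − 9.705e-06) = 4.91e-10.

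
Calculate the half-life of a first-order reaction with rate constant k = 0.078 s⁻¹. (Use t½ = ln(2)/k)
8.89 s

t½ = ln(2)/k = 0.6931/0.078 = 8.89 s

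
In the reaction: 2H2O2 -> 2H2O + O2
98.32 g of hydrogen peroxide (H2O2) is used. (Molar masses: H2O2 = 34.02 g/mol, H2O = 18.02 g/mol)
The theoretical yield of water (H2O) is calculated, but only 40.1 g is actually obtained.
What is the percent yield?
Moles of H2O2 = 98.32 g ÷ 34.02 g/mol = 2.89006 mol
Mole ratio: 2 mol H2O / 2 mol H2O2
Moles of H2O = 2.89006 × (2/2) = 2.89006 mol
Theoretical yield = 2.89006 mol × 18.02 g/mol = 52.079 g
Actual yield = 40.1 g
Percent yield = (40.1 / 52.079) × 100% = 77.0%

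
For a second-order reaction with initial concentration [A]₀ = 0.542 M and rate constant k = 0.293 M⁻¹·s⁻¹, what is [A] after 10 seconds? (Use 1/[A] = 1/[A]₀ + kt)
0.2094 M

1/[A] = 1/[A]₀ + k·t = 1/0.542 + (0.293)·(10) = 1.8450 + 2.9300 = 4.7750
[A] = 1/4.7750 = 0.2094 M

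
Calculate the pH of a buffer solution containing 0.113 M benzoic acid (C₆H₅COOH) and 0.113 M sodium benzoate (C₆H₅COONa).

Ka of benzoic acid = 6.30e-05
pH = 4.20

pKa = -log(6.30e-05) = 4.20. pH = pKa + log([A⁻]/[HA]) = 4.20 + log(0.113/0.113)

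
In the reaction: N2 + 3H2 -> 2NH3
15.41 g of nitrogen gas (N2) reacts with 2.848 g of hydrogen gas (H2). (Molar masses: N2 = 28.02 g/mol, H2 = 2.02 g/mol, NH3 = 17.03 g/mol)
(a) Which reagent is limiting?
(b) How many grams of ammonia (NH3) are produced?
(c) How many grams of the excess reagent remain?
(a) H2, (b) 16.01 g, (c) 2.242 g

Moles of N2 = 15.41 g ÷ 28.02 g/mol = 0.549964 mol
Moles of H2 = 2.848 g ÷ 2.02 g/mol = 1.4099 mol
Moles ÷ coefficient: N2: 0.549964/1 = 0.55, H2: 1.4099/3 = 0.47
(a) H2 has the smaller value, so H2 is the limiting reagent.
(b) Moles of NH3 = 1.4099 mol H2 × (2/3) = 0.939934 mol; mass = 0.939934 mol × 17.03 g/mol = 16.01 g
(c) N2 consumed = 1.4099 × (1/3) = 0.469967 mol; remaining = 0.549964 − 0.469967 = 0.0799973 mol; mass = 0.0799973 mol × 28.02 g/mol = 2.242 g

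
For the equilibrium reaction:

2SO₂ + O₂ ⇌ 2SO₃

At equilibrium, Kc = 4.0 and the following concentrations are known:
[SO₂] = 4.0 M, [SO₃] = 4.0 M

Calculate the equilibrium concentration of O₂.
[O₂] = 0.2500 M

Kc = ([SO₃]^2) / ([SO₂]^2 × [O₂]) = 4.0
[O₂]^1 = (product terms)/(Kc · other reactant terms) = 16 / (4.0 · 16) = 0.25
[O₂] = 0.2500 M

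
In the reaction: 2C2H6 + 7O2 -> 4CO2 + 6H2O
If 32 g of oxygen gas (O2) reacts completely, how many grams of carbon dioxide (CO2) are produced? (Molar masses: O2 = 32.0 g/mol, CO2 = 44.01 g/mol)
Moles of O2 = 32 g ÷ 32.0 g/mol = 1 mol
Mole ratio: 4 mol CO2 / 7 mol O2
Moles of CO2 = 1 × (4/7) = 0.571429 mol
Mass of CO2 = 0.571429 mol × 44.01 g/mol = 25.15 g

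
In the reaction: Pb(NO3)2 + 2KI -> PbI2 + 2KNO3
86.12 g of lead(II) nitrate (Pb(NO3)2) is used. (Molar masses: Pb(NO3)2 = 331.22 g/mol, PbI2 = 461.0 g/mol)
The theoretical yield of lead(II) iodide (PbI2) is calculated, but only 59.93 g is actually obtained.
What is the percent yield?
Moles of Pb(NO3)2 = 86.12 g ÷ 331.22 g/mol = 0.260008 mol
Mole ratio: 1 mol PbI2 / 1 mol Pb(NO3)2
Moles of PbI2 = 0.260008 × (1/1) = 0.260008 mol
Theoretical yield = 0.260008 mol × 461.0 g/mol = 119.86 g
Actual yield = 59.93 g
Percent yield = (59.93 / 119.86) × 100% = 50.0%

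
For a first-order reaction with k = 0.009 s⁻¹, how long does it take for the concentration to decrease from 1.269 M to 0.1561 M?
232.83 s

From ln[A] = ln[A]₀ - k·t: t = ln([A]₀/[A])/k = ln(1.269/0.1561)/0.009 = ln(8.1294)/0.009 = 2.0955/0.009 = 232.83 s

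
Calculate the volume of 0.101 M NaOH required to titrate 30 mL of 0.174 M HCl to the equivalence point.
V_{base} = 51.7 mL

At equivalence: moles acid = moles base.
moles HCl = 0.174 M × 0.03 L = 0.00522 mol
V_NaOH = 0.00522 mol ÷ 0.101 M = 0.05168 L = 51.7 mL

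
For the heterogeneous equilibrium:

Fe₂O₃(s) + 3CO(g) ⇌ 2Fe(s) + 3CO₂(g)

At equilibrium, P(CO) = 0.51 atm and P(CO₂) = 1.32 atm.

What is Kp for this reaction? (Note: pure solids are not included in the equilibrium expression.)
K_p = 17.338

Solids (Fe₂O₃, Fe) are excluded.
Kp = P(CO₂)³/P(CO)³ = (1.32)³/(0.51)³ = 2.3/0.1327 = 17.338.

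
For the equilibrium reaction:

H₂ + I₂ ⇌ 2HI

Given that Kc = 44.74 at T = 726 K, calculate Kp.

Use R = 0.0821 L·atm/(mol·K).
K_p = 44.7400

Δn = (moles gaseous products) − (moles gaseous reactants) = 0
T = 726 K; RT = 0.0821 × 726 = 59.6046
Kp = Kc·(RT)^Δn = 44.74 × (59.6046)^0 = 44.74 × 1 = 44.7400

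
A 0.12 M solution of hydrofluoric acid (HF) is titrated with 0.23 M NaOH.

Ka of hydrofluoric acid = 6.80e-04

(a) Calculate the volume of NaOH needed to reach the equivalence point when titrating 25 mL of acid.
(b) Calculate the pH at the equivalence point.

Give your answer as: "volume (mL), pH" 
V = 13.0 mL, pH = 8.03

(a) At equivalence: moles acid = moles base.
moles acid = 0.12 × 0.025 = 0.003 mol; V_NaOH = 0.003/0.23 = 0.01304 L = 13.0 mL.
(b) At equivalence, all acid → conjugate base A⁻ at [A⁻] = 0.003/0.03804 = 0.07886 M.
Kb = Kw/Ka = 1.0e-14/6.80e-04 = 1.471e-11; [OH⁻] = √(Kb·[A⁻]) = 1.077e-06; pOH = 5.97; pH = 14 − pOH = 8.03.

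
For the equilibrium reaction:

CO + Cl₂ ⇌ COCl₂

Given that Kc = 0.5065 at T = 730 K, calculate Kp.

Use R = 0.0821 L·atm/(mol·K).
K_p = 0.0085

Δn = (moles gaseous products) − (moles gaseous reactants) = -1
T = 730 K; RT = 0.0821 × 730 = 59.933
Kp = Kc·(RT)^Δn = 0.5065 × (59.933)^-1 = 0.5065 × 0.0166853 = 0.0085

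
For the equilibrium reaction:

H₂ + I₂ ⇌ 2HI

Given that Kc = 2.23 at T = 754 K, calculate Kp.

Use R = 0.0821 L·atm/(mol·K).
K_p = 2.2300

Δn = (moles gaseous products) − (moles gaseous reactants) = 0
T = 754 K; RT = 0.0821 × 754 = 61.9034
Kp = Kc·(RT)^Δn = 2.23 × (61.9034)^0 = 2.23 × 1 = 2.2300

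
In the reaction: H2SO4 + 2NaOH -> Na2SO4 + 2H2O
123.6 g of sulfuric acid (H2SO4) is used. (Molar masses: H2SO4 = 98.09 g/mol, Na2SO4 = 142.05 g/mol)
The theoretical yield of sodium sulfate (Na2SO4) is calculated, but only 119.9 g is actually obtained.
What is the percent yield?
Moles of H2SO4 = 123.6 g ÷ 98.09 g/mol = 1.26007 mol
Mole ratio: 1 mol Na2SO4 / 1 mol H2SO4
Moles of Na2SO4 = 1.26007 × (1/1) = 1.26007 mol
Theoretical yield = 1.26007 mol × 142.05 g/mol = 178.99 g
Actual yield = 119.9 g
Percent yield = (119.9 / 178.99) × 100% = 67.0%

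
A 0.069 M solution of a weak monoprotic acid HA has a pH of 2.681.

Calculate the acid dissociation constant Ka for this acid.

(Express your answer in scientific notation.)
K_a = 6.49e-05

[H⁺] = 10^(−pH) = 10^(−2.681) = 2.084e-03 M. For HA ⇌ H⁺ + A⁻, Ka = x²/(C − x) = (2.084e-03)²/(0.069 − 2.084e-03) = 6.49e-05.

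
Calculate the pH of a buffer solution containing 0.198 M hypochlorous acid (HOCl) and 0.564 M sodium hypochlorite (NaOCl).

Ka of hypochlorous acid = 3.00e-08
pH = 7.98

pKa = -log(3.00e-08) = 7.52. pH = pKa + log([A⁻]/[HA]) = 7.52 + log(0.564/0.198)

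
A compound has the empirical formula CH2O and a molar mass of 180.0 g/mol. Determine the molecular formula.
Empirical formula mass of CH2O = 30.03 g/mol
Multiplier = 180.0 / 30.03 ≈ 6
Molecular formula = (CH2O) × 6 = C6H12O6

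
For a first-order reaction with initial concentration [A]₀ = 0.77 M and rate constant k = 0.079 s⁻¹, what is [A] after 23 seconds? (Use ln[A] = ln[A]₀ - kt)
0.1251 M

ln[A] = ln[A]₀ - k·t = ln(0.77) - (0.079)·(23) = -0.2614 - 1.8170 = -2.0784
[A] = e^(-2.0784) = 0.1251 M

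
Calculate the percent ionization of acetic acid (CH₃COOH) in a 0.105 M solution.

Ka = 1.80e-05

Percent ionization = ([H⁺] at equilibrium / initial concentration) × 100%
Percent ionization = 1.3%

Let x = [H⁺]. Ka = x²/(C - x) ⇒ x² + (1.80e-05)x - (1.80e-05)(0.105) = 0. x = 1.3658e-03. Percent = (1.3658e-03/0.105) × 100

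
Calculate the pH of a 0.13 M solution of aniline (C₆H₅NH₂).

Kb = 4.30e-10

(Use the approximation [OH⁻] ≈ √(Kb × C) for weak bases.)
pH = 8.87

[OH⁻] = √(Kb × C) = √(4.30e-10 × 0.13) = 7.4766e-06. pOH = 5.13, pH = 14 - pOH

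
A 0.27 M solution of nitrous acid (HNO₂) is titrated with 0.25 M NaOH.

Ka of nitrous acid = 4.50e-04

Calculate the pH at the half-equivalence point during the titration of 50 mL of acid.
pH = pKa = 3.35

At the half-equivalence point, [HA] = [A⁻], so by Henderson–Hasselbalch pH = pKa + log(1) = pKa.
pKa = −log(4.50e-04) = 3.35.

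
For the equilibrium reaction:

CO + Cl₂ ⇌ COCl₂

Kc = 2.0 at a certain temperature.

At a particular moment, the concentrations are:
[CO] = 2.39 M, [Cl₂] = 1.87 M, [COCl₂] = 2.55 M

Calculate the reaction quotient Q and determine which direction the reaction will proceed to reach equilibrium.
Q = 0.571, Q < K, reaction proceeds forward (toward products)

Q = ([COCl₂]) / ([CO] × [Cl₂])
  = ((2.55)) / ((2.39)·(1.87)) = 2.55/4.4693 = 0.5706
Since Q = 0.5706 < Kc = 2.0, the reaction proceeds forward (toward products) to reach equilibrium.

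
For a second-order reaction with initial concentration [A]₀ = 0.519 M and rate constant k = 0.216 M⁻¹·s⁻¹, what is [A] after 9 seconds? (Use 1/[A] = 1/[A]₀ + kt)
0.2583 M

1/[A] = 1/[A]₀ + k·t = 1/0.519 + (0.216)·(9) = 1.9268 + 1.9440 = 3.8708
[A] = 1/3.8708 = 0.2583 M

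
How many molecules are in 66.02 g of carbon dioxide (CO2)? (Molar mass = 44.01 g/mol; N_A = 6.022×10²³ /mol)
Moles = 66.02 g ÷ 44.01 g/mol = 1.50011 mol
Molecules = 1.50011 mol × 6.022×10²³ /mol = 9.034e+23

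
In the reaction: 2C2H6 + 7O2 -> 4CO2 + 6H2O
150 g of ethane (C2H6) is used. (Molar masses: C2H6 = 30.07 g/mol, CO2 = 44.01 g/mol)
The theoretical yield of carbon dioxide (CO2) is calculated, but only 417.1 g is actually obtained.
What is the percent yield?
Moles of C2H6 = 150 g ÷ 30.07 g/mol = 4.98836 mol
Mole ratio: 4 mol CO2 / 2 mol C2H6
Moles of CO2 = 4.98836 × (4/2) = 9.97672 mol
Theoretical yield = 9.97672 mol × 44.01 g/mol = 439.08 g
Actual yield = 417.1 g
Percent yield = (417.1 / 439.08) × 100% = 95.0%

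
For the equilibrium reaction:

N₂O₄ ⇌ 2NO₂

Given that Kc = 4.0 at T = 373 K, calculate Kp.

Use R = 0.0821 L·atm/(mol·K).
K_p = 122.4932

Δn = (moles gaseous products) − (moles gaseous reactants) = 1
T = 373 K; RT = 0.0821 × 373 = 30.6233
Kp = Kc·(RT)^Δn = 4.0 × (30.6233)^1 = 4.0 × 30.6233 = 122.4932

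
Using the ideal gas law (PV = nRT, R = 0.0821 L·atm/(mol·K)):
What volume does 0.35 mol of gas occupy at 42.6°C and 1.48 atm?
T = 42.6°C + 273.15 = 315.75 K
V = nRT/P = (0.35 × 0.0821 × 315.75) / 1.48
V = 6.13 L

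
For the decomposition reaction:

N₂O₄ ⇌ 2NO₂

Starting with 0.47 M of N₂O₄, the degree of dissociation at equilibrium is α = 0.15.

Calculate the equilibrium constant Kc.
K_c = 0.0498

x = α·[A]₀ = 0.15 × 0.47 = 0.0705 M dissociated.
At eq: [N₂O₄] = 0.47 − 0.0705 = 0.3995 M; [NO₂] = 2x = 0.141 M.
Kc = [NO₂]²/[N₂O₄] = (0.141)²/0.3995 = 0.04976.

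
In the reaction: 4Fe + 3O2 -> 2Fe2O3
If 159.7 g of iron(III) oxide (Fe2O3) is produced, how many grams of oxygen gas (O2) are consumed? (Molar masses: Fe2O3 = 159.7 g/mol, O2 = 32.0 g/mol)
Moles of Fe2O3 = 159.7 g ÷ 159.7 g/mol = 1 mol
Mole ratio: 3 mol O2 / 2 mol Fe2O3
Moles of O2 = 1 × (3/2) = 1.5 mol
Mass of O2 = 1.5 mol × 32.0 g/mol = 48 g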